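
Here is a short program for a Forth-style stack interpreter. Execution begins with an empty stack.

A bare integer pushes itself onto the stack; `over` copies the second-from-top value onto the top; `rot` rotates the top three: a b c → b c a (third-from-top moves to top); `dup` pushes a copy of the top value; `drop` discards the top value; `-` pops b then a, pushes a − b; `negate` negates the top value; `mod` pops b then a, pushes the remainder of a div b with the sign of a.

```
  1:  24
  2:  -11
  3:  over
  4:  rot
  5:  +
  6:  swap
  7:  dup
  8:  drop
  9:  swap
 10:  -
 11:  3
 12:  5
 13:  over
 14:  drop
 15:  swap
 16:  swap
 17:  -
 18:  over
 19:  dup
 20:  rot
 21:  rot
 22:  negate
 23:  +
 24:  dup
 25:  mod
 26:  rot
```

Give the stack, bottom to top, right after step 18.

24    [24]
-11   [24, -11]
over  [24, -11, 24]
rot   [-11, 24, 24]
+     [-11, 48]
swap  [48, -11]
dup   [48, -11, -11]
drop  [48, -11]
swap  [-11, 48]
-     [-59]
3     [-59, 3]
5     [-59, 3, 5]
over  [-59, 3, 5, 3]
drop  [-59, 3, 5]
swap  [-59, 5, 3]
swap  [-59, 3, 5]
-     [-59, -2]
over  [-59, -2, -59]

[-59, -2, -59]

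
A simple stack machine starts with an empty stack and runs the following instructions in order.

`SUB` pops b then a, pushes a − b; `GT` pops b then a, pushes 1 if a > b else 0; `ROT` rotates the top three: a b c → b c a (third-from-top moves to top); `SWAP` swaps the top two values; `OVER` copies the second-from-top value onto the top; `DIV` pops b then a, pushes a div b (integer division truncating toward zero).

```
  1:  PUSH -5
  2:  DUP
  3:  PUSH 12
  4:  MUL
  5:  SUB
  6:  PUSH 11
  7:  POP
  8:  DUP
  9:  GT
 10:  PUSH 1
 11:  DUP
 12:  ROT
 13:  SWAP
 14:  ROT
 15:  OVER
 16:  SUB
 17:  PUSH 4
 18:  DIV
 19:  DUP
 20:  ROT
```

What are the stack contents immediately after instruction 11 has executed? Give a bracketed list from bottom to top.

[0, 1, 1]

PUSH -5 : [-5]
DUP     : [-5, -5]
PUSH 12 : [-5, -5, 12]
MUL     : [-5, -60]
SUB     : [55]
PUSH 11 : [55, 11]
POP     : [55]
DUP     : [55, 55]
GT      : [0]
PUSH 1  : [0, 1]
DUP     : [0, 1, 1]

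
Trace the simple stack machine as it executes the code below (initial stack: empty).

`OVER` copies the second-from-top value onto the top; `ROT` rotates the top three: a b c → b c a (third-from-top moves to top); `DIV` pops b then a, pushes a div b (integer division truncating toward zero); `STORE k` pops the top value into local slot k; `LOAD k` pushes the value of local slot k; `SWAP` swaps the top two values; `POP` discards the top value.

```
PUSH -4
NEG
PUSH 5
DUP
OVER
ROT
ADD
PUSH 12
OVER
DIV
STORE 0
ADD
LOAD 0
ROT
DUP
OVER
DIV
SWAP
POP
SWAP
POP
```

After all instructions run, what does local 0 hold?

1

PUSH -4 -> -4
NEG     -> 4
PUSH 5  -> 4 5
DUP     -> 4 5 5
OVER    -> 4 5 5 5
ROT     -> 4 5 5 5
ADD     -> 4 5 10
PUSH 12 -> 4 5 10 12
OVER    -> 4 5 10 12 10
DIV     -> 4 5 10 1
STORE 0 -> 4 5 10
ADD     -> 4 15
LOAD 0  -> 4 15 1
ROT     -> 15 1 4
DUP     -> 15 1 4 4
OVER    -> 15 1 4 4 4
DIV     -> 15 1 4 1
SWAP    -> 15 1 1 4
POP     -> 15 1 1
SWAP    -> 15 1 1
POP     -> 15 1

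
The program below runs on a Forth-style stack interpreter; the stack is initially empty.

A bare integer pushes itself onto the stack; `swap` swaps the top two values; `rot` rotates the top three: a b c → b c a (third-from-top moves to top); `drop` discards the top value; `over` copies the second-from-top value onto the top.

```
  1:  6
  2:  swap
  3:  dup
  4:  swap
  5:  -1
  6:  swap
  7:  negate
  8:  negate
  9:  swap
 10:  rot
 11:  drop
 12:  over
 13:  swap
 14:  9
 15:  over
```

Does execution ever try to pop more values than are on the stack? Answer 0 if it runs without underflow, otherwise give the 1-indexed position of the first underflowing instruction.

2

6 : 6
swap  — needs 2 operands, stack has 1 → underflow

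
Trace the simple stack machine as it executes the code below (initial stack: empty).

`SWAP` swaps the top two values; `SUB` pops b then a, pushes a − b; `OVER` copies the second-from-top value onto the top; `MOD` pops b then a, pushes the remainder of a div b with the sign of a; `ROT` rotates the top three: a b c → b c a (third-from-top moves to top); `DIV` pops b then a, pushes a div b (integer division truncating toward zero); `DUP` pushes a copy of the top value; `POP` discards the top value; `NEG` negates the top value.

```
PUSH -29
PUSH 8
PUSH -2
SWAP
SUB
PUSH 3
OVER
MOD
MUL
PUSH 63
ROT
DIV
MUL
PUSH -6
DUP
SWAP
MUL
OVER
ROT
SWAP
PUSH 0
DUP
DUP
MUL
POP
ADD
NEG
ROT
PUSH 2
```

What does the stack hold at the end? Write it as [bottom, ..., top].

[60, -60, 36, 2]

PUSH -29 : [-29]
PUSH 8   : [-29, 8]
PUSH -2  : [-29, 8, -2]
SWAP     : [-29, -2, 8]
SUB      : [-29, -10]
PUSH 3   : [-29, -10, 3]
OVER     : [-29, -10, 3, -10]
MOD      : [-29, -10, 3]
MUL      : [-29, -30]
PUSH 63  : [-29, -30, 63]
ROT      : [-30, 63, -29]
DIV      : [-30, -2]
MUL      : [60]
PUSH -6  : [60, -6]
DUP      : [60, -6, -6]
SWAP     : [60, -6, -6]
MUL      : [60, 36]
OVER     : [60, 36, 60]
ROT      : [36, 60, 60]
SWAP     : [36, 60, 60]
PUSH 0   : [36, 60, 60, 0]
DUP      : [36, 60, 60, 0, 0]
DUP      : [36, 60, 60, 0, 0, 0]
MUL      : [36, 60, 60, 0, 0]
POP      : [36, 60, 60, 0]
ADD      : [36, 60, 60]
NEG      : [36, 60, -60]
ROT      : [60, -60, 36]
PUSH 2   : [60, -60, 36, 2]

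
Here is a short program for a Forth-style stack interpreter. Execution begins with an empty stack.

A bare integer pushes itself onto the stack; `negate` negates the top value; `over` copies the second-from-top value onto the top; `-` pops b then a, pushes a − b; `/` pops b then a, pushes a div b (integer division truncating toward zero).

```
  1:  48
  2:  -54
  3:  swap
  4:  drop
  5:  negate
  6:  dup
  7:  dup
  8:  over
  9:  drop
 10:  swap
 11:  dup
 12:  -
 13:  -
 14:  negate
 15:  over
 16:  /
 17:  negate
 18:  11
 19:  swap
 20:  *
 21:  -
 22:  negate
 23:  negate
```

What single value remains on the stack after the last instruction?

48     : 48
-54    : 48 -54
swap   : -54 48
drop   : -54
negate : 54
dup    : 54 54
dup    : 54 54 54
over   : 54 54 54 54
drop   : 54 54 54
swap   : 54 54 54
dup    : 54 54 54 54
-      : 54 54 0
-      : 54 54
negate : 54 -54
over   : 54 -54 54
/      : 54 -1
negate : 54 1
11     : 54 1 11
swap   : 54 11 1
*      : 54 11
-      : 43
negate : -43
negate : 43

43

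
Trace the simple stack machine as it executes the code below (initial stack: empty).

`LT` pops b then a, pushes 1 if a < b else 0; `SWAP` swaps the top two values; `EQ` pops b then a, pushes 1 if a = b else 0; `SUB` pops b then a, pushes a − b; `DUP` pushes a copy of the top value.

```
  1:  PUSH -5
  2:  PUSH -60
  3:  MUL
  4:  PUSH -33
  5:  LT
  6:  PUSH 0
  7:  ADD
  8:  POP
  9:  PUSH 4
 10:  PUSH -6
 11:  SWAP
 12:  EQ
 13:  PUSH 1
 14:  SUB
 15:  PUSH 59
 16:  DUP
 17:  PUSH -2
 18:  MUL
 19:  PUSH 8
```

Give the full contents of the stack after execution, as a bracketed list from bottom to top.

PUSH -5  : [-5]
PUSH -60 : [-5, -60]
MUL      : [300]
PUSH -33 : [300, -33]
LT       : [0]
PUSH 0   : [0, 0]
ADD      : [0]
POP      : []
PUSH 4   : [4]
PUSH -6  : [4, -6]
SWAP     : [-6, 4]
EQ       : [0]
PUSH 1   : [0, 1]
SUB      : [-1]
PUSH 59  : [-1, 59]
DUP      : [-1, 59, 59]
PUSH -2  : [-1, 59, 59, -2]
MUL      : [-1, 59, -118]
PUSH 8   : [-1, 59, -118, 8]

[-1, 59, -118, 8]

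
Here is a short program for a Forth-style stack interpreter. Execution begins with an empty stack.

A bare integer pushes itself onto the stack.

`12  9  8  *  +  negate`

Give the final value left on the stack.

12     -> 12
9      -> 12 9
8      -> 12 9 8
*      -> 12 72
+      -> 84
negate -> -84

-84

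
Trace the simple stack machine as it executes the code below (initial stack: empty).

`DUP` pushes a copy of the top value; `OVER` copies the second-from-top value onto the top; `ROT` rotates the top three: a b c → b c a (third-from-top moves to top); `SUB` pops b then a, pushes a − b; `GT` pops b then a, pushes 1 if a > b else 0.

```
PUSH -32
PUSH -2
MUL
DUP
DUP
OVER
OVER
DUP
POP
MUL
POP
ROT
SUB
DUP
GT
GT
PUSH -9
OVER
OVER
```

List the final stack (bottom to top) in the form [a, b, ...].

[1, -9, 1, -9]

PUSH -32 : -32
PUSH -2  : -32 -2
MUL      : 64
DUP      : 64 64
DUP      : 64 64 64
OVER     : 64 64 64 64
OVER     : 64 64 64 64 64
DUP      : 64 64 64 64 64 64
POP      : 64 64 64 64 64
MUL      : 64 64 64 4096
POP      : 64 64 64
ROT      : 64 64 64
SUB      : 64 0
DUP      : 64 0 0
GT       : 64 0
GT       : 1
PUSH -9  : 1 -9
OVER     : 1 -9 1
OVER     : 1 -9 1 -9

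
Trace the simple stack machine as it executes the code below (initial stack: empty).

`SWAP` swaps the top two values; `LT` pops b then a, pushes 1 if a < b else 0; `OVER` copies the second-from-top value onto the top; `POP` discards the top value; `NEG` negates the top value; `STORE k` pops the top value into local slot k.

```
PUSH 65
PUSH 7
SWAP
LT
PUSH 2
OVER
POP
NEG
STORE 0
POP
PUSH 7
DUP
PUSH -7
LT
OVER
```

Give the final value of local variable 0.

PUSH 65 : 65
PUSH 7  : 65 7
SWAP    : 7 65
LT      : 1
PUSH 2  : 1 2
OVER    : 1 2 1
POP     : 1 2
NEG     : 1 -2
STORE 0 : 1
POP     : (empty)
PUSH 7  : 7
DUP     : 7 7
PUSH -7 : 7 7 -7
LT      : 7 0
OVER    : 7 0 7

-2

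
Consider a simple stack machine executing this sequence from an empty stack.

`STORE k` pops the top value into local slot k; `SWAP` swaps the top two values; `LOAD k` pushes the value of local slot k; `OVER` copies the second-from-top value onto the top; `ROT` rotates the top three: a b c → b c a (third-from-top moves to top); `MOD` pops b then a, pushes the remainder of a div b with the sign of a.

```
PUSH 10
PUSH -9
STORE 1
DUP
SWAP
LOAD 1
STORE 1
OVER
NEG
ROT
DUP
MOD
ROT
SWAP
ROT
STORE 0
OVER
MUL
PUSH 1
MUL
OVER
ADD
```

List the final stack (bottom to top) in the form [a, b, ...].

[10, 10]

PUSH 10 → [10]
PUSH -9 → [10, -9]
STORE 1 → [10]
DUP     → [10, 10]
SWAP    → [10, 10]
LOAD 1  → [10, 10, -9]
STORE 1 → [10, 10]
OVER    → [10, 10, 10]
NEG     → [10, 10, -10]
ROT     → [10, -10, 10]
DUP     → [10, -10, 10, 10]
MOD     → [10, -10, 0]
ROT     → [-10, 0, 10]
SWAP    → [-10, 10, 0]
ROT     → [10, 0, -10]
STORE 0 → [10, 0]
OVER    → [10, 0, 10]
MUL     → [10, 0]
PUSH 1  → [10, 0, 1]
MUL     → [10, 0]
OVER    → [10, 0, 10]
ADD     → [10, 10]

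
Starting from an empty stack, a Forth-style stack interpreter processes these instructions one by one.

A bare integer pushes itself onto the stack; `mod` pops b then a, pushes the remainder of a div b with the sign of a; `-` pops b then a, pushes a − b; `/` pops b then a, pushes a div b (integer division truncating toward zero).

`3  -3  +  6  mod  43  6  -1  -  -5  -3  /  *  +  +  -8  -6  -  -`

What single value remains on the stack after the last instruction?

52

3   : 3
-3  : 3 -3
+   : 0
6   : 0 6
mod : 0
43  : 0 43
6   : 0 43 6
-1  : 0 43 6 -1
-   : 0 43 7
-5  : 0 43 7 -5
-3  : 0 43 7 -5 -3
/   : 0 43 7 1
*   : 0 43 7
+   : 0 50
+   : 50
-8  : 50 -8
-6  : 50 -8 -6
-   : 50 -2
-   : 52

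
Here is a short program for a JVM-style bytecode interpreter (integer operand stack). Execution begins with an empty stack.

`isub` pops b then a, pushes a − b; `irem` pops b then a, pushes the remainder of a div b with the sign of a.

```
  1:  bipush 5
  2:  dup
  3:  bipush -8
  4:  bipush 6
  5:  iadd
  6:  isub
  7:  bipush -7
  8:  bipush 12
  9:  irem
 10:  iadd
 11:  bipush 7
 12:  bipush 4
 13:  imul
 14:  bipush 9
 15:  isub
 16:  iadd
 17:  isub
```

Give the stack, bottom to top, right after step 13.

bipush 5   5
dup        5 5
bipush -8  5 5 -8
bipush 6   5 5 -8 6
iadd       5 5 -2
isub       5 7
bipush -7  5 7 -7
bipush 12  5 7 -7 12
irem       5 7 -7
iadd       5 0
bipush 7   5 0 7
bipush 4   5 0 7 4
imul       5 0 28

[5, 0, 28]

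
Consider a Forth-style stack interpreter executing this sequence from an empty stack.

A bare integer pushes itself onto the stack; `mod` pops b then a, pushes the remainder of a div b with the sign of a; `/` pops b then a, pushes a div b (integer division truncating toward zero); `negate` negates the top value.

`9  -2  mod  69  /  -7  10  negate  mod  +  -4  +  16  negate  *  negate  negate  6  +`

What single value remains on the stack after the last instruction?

9      : [9]
-2     : [9, -2]
mod    : [1]
69     : [1, 69]
/      : [0]
-7     : [0, -7]
10     : [0, -7, 10]
negate : [0, -7, -10]
mod    : [0, -7]
+      : [-7]
-4     : [-7, -4]
+      : [-11]
16     : [-11, 16]
negate : [-11, -16]
*      : [176]
negate : [-176]
negate : [176]
6      : [176, 6]
+      : [182]

182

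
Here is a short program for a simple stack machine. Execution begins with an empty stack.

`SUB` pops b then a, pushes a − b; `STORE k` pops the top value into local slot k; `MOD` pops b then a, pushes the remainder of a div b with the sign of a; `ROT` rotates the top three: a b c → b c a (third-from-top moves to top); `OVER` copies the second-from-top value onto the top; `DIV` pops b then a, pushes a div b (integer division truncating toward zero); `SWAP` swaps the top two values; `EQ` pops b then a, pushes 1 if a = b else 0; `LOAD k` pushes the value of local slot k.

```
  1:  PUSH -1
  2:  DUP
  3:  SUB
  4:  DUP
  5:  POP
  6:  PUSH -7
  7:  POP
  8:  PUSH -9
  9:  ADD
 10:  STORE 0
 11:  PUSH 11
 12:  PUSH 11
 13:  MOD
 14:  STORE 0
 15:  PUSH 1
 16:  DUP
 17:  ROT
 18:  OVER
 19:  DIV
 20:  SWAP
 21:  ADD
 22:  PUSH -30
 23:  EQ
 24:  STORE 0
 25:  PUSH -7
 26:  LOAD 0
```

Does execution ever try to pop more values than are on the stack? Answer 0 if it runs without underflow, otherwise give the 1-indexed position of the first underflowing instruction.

17

PUSH -1 -> [-1]
DUP     -> [-1, -1]
SUB     -> [0]
DUP     -> [0, 0]
POP     -> [0]
PUSH -7 -> [0, -7]
POP     -> [0]
PUSH -9 -> [0, -9]
ADD     -> [-9]
STORE 0 -> []
PUSH 11 -> [11]
PUSH 11 -> [11, 11]
MOD     -> [0]
STORE 0 -> []
PUSH 1  -> [1]
DUP     -> [1, 1]
ROT  — needs 3 operands, stack has 2 → underflow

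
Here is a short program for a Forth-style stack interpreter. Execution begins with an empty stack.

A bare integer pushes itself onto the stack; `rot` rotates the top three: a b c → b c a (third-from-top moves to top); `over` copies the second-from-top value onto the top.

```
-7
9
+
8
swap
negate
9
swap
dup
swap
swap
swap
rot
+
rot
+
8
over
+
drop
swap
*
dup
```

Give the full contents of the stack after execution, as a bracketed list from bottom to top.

[-30, -30]

-7     -> [-7]
9      -> [-7, 9]
+      -> [2]
8      -> [2, 8]
swap   -> [8, 2]
negate -> [8, -2]
9      -> [8, -2, 9]
swap   -> [8, 9, -2]
dup    -> [8, 9, -2, -2]
swap   -> [8, 9, -2, -2]
swap   -> [8, 9, -2, -2]
swap   -> [8, 9, -2, -2]
rot    -> [8, -2, -2, 9]
+      -> [8, -2, 7]
rot    -> [-2, 7, 8]
+      -> [-2, 15]
8      -> [-2, 15, 8]
over   -> [-2, 15, 8, 15]
+      -> [-2, 15, 23]
drop   -> [-2, 15]
swap   -> [15, -2]
*      -> [-30]
dup    -> [-30, -30]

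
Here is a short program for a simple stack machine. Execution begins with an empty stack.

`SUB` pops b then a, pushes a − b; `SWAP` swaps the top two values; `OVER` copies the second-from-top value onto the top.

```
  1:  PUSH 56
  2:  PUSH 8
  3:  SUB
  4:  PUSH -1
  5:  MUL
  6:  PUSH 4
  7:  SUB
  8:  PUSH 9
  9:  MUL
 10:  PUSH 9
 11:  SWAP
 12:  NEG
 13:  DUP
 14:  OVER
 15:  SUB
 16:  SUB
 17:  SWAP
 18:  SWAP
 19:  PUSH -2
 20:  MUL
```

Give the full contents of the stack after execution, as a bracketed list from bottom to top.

[9, -936]

PUSH 56 : 56
PUSH 8  : 56 8
SUB     : 48
PUSH -1 : 48 -1
MUL     : -48
PUSH 4  : -48 4
SUB     : -52
PUSH 9  : -52 9
MUL     : -468
PUSH 9  : -468 9
SWAP    : 9 -468
NEG     : 9 468
DUP     : 9 468 468
OVER    : 9 468 468 468
SUB     : 9 468 0
SUB     : 9 468
SWAP    : 468 9
SWAP    : 9 468
PUSH -2 : 9 468 -2
MUL     : 9 -936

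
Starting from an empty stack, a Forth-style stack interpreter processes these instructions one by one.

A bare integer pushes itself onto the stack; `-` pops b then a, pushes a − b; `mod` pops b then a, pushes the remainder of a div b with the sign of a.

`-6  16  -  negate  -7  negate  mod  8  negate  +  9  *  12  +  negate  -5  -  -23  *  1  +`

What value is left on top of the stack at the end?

-1287

-6     : -6
16     : -6 16
-      : -22
negate : 22
-7     : 22 -7
negate : 22 7
mod    : 1
8      : 1 8
negate : 1 -8
+      : -7
9      : -7 9
*      : -63
12     : -63 12
+      : -51
negate : 51
-5     : 51 -5
-      : 56
-23    : 56 -23
*      : -1288
1      : -1288 1
+      : -1287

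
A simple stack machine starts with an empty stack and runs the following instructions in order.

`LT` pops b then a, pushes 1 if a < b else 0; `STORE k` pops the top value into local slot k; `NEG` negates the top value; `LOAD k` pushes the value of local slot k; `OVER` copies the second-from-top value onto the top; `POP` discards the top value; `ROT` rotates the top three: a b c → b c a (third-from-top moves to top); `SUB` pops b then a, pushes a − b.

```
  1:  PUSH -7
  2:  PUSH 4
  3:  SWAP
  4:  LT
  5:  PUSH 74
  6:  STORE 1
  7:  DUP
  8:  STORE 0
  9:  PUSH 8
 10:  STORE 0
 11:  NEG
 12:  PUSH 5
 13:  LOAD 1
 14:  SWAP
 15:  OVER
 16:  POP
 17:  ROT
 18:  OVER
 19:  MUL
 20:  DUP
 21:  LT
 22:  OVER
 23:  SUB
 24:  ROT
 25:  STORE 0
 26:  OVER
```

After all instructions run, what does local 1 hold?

74

PUSH -7 → [-7]
PUSH 4  → [-7, 4]
SWAP    → [4, -7]
LT      → [0]
PUSH 74 → [0, 74]
STORE 1 → [0]
DUP     → [0, 0]
STORE 0 → [0]
PUSH 8  → [0, 8]
STORE 0 → [0]
NEG     → [0]
PUSH 5  → [0, 5]
LOAD 1  → [0, 5, 74]
SWAP    → [0, 74, 5]
OVER    → [0, 74, 5, 74]
POP     → [0, 74, 5]
ROT     → [74, 5, 0]
OVER    → [74, 5, 0, 5]
MUL     → [74, 5, 0]
DUP     → [74, 5, 0, 0]
LT      → [74, 5, 0]
OVER    → [74, 5, 0, 5]
SUB     → [74, 5, -5]
ROT     → [5, -5, 74]
STORE 0 → [5, -5]
OVER    → [5, -5, 5]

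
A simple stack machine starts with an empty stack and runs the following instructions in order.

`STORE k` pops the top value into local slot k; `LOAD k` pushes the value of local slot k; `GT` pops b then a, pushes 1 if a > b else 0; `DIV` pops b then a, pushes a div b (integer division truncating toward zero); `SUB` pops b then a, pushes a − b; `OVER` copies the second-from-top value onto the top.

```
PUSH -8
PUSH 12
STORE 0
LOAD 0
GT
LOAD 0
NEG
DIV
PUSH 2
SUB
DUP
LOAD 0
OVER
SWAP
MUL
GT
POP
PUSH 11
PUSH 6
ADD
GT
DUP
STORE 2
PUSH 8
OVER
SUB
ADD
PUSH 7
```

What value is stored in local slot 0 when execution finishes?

12

PUSH -8 → [-8]
PUSH 12 → [-8, 12]
STORE 0 → [-8]
LOAD 0  → [-8, 12]
GT      → [0]
LOAD 0  → [0, 12]
NEG     → [0, -12]
DIV     → [0]
PUSH 2  → [0, 2]
SUB     → [-2]
DUP     → [-2, -2]
LOAD 0  → [-2, -2, 12]
OVER    → [-2, -2, 12, -2]
SWAP    → [-2, -2, -2, 12]
MUL     → [-2, -2, -24]
GT      → [-2, 1]
POP     → [-2]
PUSH 11 → [-2, 11]
PUSH 6  → [-2, 11, 6]
ADD     → [-2, 17]
GT      → [0]
DUP     → [0, 0]
STORE 2 → [0]
PUSH 8  → [0, 8]
OVER    → [0, 8, 0]
SUB     → [0, 8]
ADD     → [8]
PUSH 7  → [8, 7]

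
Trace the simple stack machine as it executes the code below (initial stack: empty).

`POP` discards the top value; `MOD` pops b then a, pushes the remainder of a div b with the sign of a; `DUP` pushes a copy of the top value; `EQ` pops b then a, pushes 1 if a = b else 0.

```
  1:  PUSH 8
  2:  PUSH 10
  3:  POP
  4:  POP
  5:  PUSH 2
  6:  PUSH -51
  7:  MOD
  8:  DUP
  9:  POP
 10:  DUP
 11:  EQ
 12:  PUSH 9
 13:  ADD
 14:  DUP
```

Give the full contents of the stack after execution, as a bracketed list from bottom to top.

PUSH 8   → 8
PUSH 10  → 8 10
POP      → 8
POP      → (empty)
PUSH 2   → 2
PUSH -51 → 2 -51
MOD      → 2
DUP      → 2 2
POP      → 2
DUP      → 2 2
EQ       → 1
PUSH 9   → 1 9
ADD      → 10
DUP      → 10 10

[10, 10]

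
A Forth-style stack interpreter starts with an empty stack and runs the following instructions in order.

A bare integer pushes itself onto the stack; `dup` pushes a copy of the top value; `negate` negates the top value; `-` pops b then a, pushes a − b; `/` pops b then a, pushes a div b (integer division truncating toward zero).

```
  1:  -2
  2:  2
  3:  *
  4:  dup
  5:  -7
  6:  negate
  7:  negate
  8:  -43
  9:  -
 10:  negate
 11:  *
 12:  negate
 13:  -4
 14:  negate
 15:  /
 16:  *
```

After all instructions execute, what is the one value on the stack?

-2     : -2
2      : -2 2
*      : -4
dup    : -4 -4
-7     : -4 -4 -7
negate : -4 -4 7
negate : -4 -4 -7
-43    : -4 -4 -7 -43
-      : -4 -4 36
negate : -4 -4 -36
*      : -4 144
negate : -4 -144
-4     : -4 -144 -4
negate : -4 -144 4
/      : -4 -36
*      : 144

144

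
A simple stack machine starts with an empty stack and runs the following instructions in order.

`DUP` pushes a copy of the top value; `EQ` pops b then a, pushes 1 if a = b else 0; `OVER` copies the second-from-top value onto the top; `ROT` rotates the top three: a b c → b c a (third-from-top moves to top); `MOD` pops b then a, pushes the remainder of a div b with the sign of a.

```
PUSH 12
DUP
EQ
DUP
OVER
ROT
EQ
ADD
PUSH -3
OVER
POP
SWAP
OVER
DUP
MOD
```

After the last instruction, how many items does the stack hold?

PUSH 12 -> 12
DUP     -> 12 12
EQ      -> 1
DUP     -> 1 1
OVER    -> 1 1 1
ROT     -> 1 1 1
EQ      -> 1 1
ADD     -> 2
PUSH -3 -> 2 -3
OVER    -> 2 -3 2
POP     -> 2 -3
SWAP    -> -3 2
OVER    -> -3 2 -3
DUP     -> -3 2 -3 -3
MOD     -> -3 2 0

3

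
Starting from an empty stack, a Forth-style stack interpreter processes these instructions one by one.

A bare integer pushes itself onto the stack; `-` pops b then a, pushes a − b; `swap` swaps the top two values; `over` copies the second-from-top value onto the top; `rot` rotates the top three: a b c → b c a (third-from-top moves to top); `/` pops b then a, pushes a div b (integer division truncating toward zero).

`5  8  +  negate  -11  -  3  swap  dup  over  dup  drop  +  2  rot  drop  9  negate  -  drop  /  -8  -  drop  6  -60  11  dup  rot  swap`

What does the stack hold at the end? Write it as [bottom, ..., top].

[6, 11, -60, 11]

5      → [5]
8      → [5, 8]
+      → [13]
negate → [-13]
-11    → [-13, -11]
-      → [-2]
3      → [-2, 3]
swap   → [3, -2]
dup    → [3, -2, -2]
over   → [3, -2, -2, -2]
dup    → [3, -2, -2, -2, -2]
drop   → [3, -2, -2, -2]
+      → [3, -2, -4]
2      → [3, -2, -4, 2]
rot    → [3, -4, 2, -2]
drop   → [3, -4, 2]
9      → [3, -4, 2, 9]
negate → [3, -4, 2, -9]
-      → [3, -4, 11]
drop   → [3, -4]
/      → [0]
-8     → [0, -8]
-      → [8]
drop   → []
6      → [6]
-60    → [6, -60]
11     → [6, -60, 11]
dup    → [6, -60, 11, 11]
rot    → [6, 11, 11, -60]
swap   → [6, 11, -60, 11]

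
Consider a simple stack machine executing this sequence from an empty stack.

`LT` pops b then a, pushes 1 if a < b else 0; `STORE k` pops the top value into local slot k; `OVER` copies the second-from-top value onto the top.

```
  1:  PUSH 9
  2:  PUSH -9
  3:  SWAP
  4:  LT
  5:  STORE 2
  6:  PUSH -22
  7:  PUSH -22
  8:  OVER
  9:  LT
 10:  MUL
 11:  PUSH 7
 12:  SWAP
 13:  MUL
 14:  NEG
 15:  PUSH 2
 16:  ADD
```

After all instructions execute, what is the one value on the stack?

2

PUSH 9   → 9
PUSH -9  → 9 -9
SWAP     → -9 9
LT       → 1
STORE 2  → (empty)
PUSH -22 → -22
PUSH -22 → -22 -22
OVER     → -22 -22 -22
LT       → -22 0
MUL      → 0
PUSH 7   → 0 7
SWAP     → 7 0
MUL      → 0
NEG      → 0
PUSH 2   → 0 2
ADD      → 2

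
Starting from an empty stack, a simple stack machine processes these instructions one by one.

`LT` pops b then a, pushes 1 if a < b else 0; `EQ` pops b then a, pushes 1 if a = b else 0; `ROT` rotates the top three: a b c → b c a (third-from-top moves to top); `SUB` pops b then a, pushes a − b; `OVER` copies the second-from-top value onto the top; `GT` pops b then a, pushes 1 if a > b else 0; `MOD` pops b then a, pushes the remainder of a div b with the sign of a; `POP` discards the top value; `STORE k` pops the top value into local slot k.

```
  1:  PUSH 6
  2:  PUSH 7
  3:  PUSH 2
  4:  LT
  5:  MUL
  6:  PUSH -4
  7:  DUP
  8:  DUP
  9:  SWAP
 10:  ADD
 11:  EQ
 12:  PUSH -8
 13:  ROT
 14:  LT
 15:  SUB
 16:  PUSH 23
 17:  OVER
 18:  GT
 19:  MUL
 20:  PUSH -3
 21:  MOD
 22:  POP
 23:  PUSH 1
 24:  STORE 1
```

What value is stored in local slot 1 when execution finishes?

PUSH 6  : 6
PUSH 7  : 6 7
PUSH 2  : 6 7 2
LT      : 6 0
MUL     : 0
PUSH -4 : 0 -4
DUP     : 0 -4 -4
DUP     : 0 -4 -4 -4
SWAP    : 0 -4 -4 -4
ADD     : 0 -4 -8
EQ      : 0 0
PUSH -8 : 0 0 -8
ROT     : 0 -8 0
LT      : 0 1
SUB     : -1
PUSH 23 : -1 23
OVER    : -1 23 -1
GT      : -1 1
MUL     : -1
PUSH -3 : -1 -3
MOD     : -1
POP     : (empty)
PUSH 1  : 1
STORE 1 : (empty)

1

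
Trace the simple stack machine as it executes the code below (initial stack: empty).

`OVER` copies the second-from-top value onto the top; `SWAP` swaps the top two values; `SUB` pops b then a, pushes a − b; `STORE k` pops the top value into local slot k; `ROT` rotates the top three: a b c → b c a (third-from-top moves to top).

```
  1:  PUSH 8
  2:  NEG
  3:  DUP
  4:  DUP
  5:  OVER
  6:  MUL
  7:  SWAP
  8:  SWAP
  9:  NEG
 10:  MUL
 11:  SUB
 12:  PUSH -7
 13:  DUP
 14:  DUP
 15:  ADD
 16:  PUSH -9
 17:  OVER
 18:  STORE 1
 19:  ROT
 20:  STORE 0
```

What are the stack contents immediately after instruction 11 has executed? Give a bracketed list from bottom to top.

PUSH 8  8
NEG     -8
DUP     -8 -8
DUP     -8 -8 -8
OVER    -8 -8 -8 -8
MUL     -8 -8 64
SWAP    -8 64 -8
SWAP    -8 -8 64
NEG     -8 -8 -64
MUL     -8 512
SUB     -520

[-520]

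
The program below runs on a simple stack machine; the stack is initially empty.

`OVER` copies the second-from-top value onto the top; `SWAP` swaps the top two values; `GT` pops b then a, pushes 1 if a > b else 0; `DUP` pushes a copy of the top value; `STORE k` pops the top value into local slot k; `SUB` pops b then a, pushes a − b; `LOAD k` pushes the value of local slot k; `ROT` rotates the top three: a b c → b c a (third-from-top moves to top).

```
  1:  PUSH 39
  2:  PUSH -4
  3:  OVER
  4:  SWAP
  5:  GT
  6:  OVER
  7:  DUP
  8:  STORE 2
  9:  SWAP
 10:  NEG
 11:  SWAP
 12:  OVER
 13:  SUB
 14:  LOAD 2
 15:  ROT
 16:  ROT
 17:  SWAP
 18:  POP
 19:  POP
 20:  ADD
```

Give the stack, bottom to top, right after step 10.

PUSH 39 -> 39
PUSH -4 -> 39 -4
OVER    -> 39 -4 39
SWAP    -> 39 39 -4
GT      -> 39 1
OVER    -> 39 1 39
DUP     -> 39 1 39 39
STORE 2 -> 39 1 39
SWAP    -> 39 39 1
NEG     -> 39 39 -1

[39, 39, -1]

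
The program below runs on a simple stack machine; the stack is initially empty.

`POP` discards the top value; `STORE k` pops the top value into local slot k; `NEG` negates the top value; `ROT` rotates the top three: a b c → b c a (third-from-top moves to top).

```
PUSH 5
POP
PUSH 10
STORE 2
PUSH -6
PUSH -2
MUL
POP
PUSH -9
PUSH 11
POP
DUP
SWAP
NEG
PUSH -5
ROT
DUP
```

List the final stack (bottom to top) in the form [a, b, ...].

PUSH 5  -> [5]
POP     -> []
PUSH 10 -> [10]
STORE 2 -> []
PUSH -6 -> [-6]
PUSH -2 -> [-6, -2]
MUL     -> [12]
POP     -> []
PUSH -9 -> [-9]
PUSH 11 -> [-9, 11]
POP     -> [-9]
DUP     -> [-9, -9]
SWAP    -> [-9, -9]
NEG     -> [-9, 9]
PUSH -5 -> [-9, 9, -5]
ROT     -> [9, -5, -9]
DUP     -> [9, -5, -9, -9]

[9, -5, -9, -9]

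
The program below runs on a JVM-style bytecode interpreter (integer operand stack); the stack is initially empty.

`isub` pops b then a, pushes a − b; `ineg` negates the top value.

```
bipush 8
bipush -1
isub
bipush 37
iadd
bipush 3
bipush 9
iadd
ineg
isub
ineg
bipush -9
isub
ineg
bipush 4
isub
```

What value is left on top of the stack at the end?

bipush 8  → 8
bipush -1 → 8 -1
isub      → 9
bipush 37 → 9 37
iadd      → 46
bipush 3  → 46 3
bipush 9  → 46 3 9
iadd      → 46 12
ineg      → 46 -12
isub      → 58
ineg      → -58
bipush -9 → -58 -9
isub      → -49
ineg      → 49
bipush 4  → 49 4
isub      → 45

45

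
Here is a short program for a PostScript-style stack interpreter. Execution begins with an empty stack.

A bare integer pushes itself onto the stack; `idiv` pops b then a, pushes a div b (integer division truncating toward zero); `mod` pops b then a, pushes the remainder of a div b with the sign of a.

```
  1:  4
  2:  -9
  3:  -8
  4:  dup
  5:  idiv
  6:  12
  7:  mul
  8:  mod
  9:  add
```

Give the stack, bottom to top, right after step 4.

[4, -9, -8, -8]

4   : 4
-9  : 4 -9
-8  : 4 -9 -8
dup : 4 -9 -8 -8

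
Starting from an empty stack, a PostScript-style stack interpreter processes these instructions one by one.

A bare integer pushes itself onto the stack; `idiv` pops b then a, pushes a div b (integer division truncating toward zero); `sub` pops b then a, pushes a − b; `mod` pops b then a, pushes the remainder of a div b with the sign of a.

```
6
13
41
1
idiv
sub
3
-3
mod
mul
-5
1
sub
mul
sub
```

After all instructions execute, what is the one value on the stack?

6

6    → 6
13   → 6 13
41   → 6 13 41
1    → 6 13 41 1
idiv → 6 13 41
sub  → 6 -28
3    → 6 -28 3
-3   → 6 -28 3 -3
mod  → 6 -28 0
mul  → 6 0
-5   → 6 0 -5
1    → 6 0 -5 1
sub  → 6 0 -6
mul  → 6 0
sub  → 6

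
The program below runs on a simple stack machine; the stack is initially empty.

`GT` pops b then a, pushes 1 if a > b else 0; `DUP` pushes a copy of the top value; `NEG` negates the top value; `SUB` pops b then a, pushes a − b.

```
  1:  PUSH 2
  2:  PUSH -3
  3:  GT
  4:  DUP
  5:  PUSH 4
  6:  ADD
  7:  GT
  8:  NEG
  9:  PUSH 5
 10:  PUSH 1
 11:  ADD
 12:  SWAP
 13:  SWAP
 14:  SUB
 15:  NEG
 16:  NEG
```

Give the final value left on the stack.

-6

PUSH 2  → [2]
PUSH -3 → [2, -3]
GT      → [1]
DUP     → [1, 1]
PUSH 4  → [1, 1, 4]
ADD     → [1, 5]
GT      → [0]
NEG     → [0]
PUSH 5  → [0, 5]
PUSH 1  → [0, 5, 1]
ADD     → [0, 6]
SWAP    → [6, 0]
SWAP    → [0, 6]
SUB     → [-6]
NEG     → [6]
NEG     → [-6]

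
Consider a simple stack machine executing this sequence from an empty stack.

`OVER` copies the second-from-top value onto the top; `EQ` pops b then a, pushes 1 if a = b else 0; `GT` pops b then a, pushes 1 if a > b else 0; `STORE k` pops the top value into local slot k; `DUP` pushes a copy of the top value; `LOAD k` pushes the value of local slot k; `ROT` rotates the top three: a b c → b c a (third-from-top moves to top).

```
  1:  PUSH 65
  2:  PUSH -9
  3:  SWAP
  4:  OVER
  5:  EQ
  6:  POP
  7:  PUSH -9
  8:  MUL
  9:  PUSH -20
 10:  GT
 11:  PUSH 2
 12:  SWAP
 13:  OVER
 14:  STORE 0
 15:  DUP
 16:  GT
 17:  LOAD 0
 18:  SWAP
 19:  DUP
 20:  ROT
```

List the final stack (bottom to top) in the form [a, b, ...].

[2, 0, 0, 2]

PUSH 65  → 65
PUSH -9  → 65 -9
SWAP     → -9 65
OVER     → -9 65 -9
EQ       → -9 0
POP      → -9
PUSH -9  → -9 -9
MUL      → 81
PUSH -20 → 81 -20
GT       → 1
PUSH 2   → 1 2
SWAP     → 2 1
OVER     → 2 1 2
STORE 0  → 2 1
DUP      → 2 1 1
GT       → 2 0
LOAD 0   → 2 0 2
SWAP     → 2 2 0
DUP      → 2 2 0 0
ROT      → 2 0 0 2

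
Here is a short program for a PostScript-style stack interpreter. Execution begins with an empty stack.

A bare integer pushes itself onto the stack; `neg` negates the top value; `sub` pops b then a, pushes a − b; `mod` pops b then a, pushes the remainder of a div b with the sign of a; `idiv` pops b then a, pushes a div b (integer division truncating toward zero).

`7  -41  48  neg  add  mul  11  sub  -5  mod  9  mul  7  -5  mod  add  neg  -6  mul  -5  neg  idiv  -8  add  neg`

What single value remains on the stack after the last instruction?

7    → [7]
-41  → [7, -41]
48   → [7, -41, 48]
neg  → [7, -41, -48]
add  → [7, -89]
mul  → [-623]
11   → [-623, 11]
sub  → [-634]
-5   → [-634, -5]
mod  → [-4]
9    → [-4, 9]
mul  → [-36]
7    → [-36, 7]
-5   → [-36, 7, -5]
mod  → [-36, 2]
add  → [-34]
neg  → [34]
-6   → [34, -6]
mul  → [-204]
-5   → [-204, -5]
neg  → [-204, 5]
idiv → [-40]
-8   → [-40, -8]
add  → [-48]
neg  → [48]

48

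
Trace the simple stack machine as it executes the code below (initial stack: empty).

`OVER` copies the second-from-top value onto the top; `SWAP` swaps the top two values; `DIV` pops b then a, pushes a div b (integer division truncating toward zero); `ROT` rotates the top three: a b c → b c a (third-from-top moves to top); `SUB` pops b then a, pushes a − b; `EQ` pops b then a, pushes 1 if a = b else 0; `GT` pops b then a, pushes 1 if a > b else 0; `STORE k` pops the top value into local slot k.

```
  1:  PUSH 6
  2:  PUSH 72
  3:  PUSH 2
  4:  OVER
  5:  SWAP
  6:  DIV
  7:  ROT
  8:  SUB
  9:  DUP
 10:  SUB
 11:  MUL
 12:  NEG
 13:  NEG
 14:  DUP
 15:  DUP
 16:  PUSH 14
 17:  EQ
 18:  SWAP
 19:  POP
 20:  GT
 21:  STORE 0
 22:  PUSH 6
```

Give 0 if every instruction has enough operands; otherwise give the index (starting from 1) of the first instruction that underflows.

PUSH 6  -> [6]
PUSH 72 -> [6, 72]
PUSH 2  -> [6, 72, 2]
OVER    -> [6, 72, 2, 72]
SWAP    -> [6, 72, 72, 2]
DIV     -> [6, 72, 36]
ROT     -> [72, 36, 6]
SUB     -> [72, 30]
DUP     -> [72, 30, 30]
SUB     -> [72, 0]
MUL     -> [0]
NEG     -> [0]
NEG     -> [0]
DUP     -> [0, 0]
DUP     -> [0, 0, 0]
PUSH 14 -> [0, 0, 0, 14]
EQ      -> [0, 0, 0]
SWAP    -> [0, 0, 0]
POP     -> [0, 0]
GT      -> [0]
STORE 0 -> []
PUSH 6  -> [6]

0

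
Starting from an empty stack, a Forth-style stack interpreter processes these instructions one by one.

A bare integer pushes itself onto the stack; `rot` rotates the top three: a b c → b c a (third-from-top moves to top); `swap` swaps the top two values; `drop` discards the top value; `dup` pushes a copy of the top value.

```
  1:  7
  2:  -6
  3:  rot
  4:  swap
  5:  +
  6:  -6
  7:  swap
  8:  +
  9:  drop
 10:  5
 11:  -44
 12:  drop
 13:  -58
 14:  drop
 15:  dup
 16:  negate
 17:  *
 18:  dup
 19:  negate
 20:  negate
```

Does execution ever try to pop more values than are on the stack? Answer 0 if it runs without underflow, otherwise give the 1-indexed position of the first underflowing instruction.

3

7   [7]
-6  [7, -6]
rot  — needs 3 operands, stack has 2 → underflow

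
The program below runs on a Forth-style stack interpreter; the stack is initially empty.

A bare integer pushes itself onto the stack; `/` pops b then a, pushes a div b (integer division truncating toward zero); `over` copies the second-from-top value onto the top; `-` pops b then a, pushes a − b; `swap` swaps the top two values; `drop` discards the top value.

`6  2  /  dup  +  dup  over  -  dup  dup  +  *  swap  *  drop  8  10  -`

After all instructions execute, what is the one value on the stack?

6    : [6]
2    : [6, 2]
/    : [3]
dup  : [3, 3]
+    : [6]
dup  : [6, 6]
over : [6, 6, 6]
-    : [6, 0]
dup  : [6, 0, 0]
dup  : [6, 0, 0, 0]
+    : [6, 0, 0]
*    : [6, 0]
swap : [0, 6]
*    : [0]
drop : []
8    : [8]
10   : [8, 10]
-    : [-2]

-2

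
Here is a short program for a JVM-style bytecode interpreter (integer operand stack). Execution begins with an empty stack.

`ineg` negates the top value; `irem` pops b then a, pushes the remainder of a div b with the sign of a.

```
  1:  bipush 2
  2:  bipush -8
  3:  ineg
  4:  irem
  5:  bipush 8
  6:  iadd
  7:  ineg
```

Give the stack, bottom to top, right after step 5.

[2, 8]

bipush 2  -> 2
bipush -8 -> 2 -8
ineg      -> 2 8
irem      -> 2
bipush 8  -> 2 8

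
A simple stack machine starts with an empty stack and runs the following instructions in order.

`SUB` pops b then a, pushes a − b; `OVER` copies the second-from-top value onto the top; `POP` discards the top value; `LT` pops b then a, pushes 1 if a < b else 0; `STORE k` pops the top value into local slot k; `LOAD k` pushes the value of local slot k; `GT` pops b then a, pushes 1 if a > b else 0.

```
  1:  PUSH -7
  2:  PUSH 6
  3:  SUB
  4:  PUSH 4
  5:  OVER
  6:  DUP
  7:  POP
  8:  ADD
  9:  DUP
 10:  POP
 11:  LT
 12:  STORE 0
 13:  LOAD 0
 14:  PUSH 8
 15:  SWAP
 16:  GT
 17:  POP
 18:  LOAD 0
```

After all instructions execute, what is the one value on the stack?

1

PUSH -7  -7
PUSH 6   -7 6
SUB      -13
PUSH 4   -13 4
OVER     -13 4 -13
DUP      -13 4 -13 -13
POP      -13 4 -13
ADD      -13 -9
DUP      -13 -9 -9
POP      -13 -9
LT       1
STORE 0  (empty)
LOAD 0   1
PUSH 8   1 8
SWAP     8 1
GT       1
POP      (empty)
LOAD 0   1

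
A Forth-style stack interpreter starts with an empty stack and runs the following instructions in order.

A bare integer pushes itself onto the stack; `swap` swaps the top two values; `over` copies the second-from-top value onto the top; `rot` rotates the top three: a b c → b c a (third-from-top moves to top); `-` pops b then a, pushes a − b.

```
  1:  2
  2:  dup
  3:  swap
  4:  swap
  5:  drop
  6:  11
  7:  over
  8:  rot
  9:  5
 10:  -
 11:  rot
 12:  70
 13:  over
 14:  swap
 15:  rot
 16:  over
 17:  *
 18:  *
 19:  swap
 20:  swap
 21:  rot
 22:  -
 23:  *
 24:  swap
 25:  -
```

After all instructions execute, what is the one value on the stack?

2    → [2]
dup  → [2, 2]
swap → [2, 2]
swap → [2, 2]
drop → [2]
11   → [2, 11]
over → [2, 11, 2]
rot  → [11, 2, 2]
5    → [11, 2, 2, 5]
-    → [11, 2, -3]
rot  → [2, -3, 11]
70   → [2, -3, 11, 70]
over → [2, -3, 11, 70, 11]
swap → [2, -3, 11, 11, 70]
rot  → [2, -3, 11, 70, 11]
over → [2, -3, 11, 70, 11, 70]
*    → [2, -3, 11, 70, 770]
*    → [2, -3, 11, 53900]
swap → [2, -3, 53900, 11]
swap → [2, -3, 11, 53900]
rot  → [2, 11, 53900, -3]
-    → [2, 11, 53903]
*    → [2, 592933]
swap → [592933, 2]
-    → [592931]

592931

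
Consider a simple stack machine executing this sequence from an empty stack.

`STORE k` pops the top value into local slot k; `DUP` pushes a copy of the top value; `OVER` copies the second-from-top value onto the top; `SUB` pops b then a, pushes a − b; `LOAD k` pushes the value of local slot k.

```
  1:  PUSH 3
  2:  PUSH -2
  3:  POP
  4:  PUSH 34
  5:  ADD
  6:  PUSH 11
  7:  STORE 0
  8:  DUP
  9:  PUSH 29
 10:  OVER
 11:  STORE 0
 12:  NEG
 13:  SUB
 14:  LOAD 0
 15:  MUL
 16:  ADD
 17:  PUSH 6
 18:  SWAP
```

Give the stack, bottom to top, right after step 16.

PUSH 3  → [3]
PUSH -2 → [3, -2]
POP     → [3]
PUSH 34 → [3, 34]
ADD     → [37]
PUSH 11 → [37, 11]
STORE 0 → [37]
DUP     → [37, 37]
PUSH 29 → [37, 37, 29]
OVER    → [37, 37, 29, 37]
STORE 0 → [37, 37, 29]
NEG     → [37, 37, -29]
SUB     → [37, 66]
LOAD 0  → [37, 66, 37]
MUL     → [37, 2442]
ADD     → [2479]

[2479]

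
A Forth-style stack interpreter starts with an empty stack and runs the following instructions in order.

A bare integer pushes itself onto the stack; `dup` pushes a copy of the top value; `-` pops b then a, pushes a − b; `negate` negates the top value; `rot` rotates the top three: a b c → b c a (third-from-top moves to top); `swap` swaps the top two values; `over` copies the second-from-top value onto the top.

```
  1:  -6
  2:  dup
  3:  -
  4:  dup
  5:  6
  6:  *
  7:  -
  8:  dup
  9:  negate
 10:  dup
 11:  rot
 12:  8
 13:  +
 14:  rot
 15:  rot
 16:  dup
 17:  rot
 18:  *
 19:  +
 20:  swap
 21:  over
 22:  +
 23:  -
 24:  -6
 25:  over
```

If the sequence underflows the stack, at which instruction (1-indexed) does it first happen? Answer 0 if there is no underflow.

0

-6     -> -6
dup    -> -6 -6
-      -> 0
dup    -> 0 0
6      -> 0 0 6
*      -> 0 0
-      -> 0
dup    -> 0 0
negate -> 0 0
dup    -> 0 0 0
rot    -> 0 0 0
8      -> 0 0 0 8
+      -> 0 0 8
rot    -> 0 8 0
rot    -> 8 0 0
dup    -> 8 0 0 0
rot    -> 8 0 0 0
*      -> 8 0 0
+      -> 8 0
swap   -> 0 8
over   -> 0 8 0
+      -> 0 8
-      -> -8
-6     -> -8 -6
over   -> -8 -6 -8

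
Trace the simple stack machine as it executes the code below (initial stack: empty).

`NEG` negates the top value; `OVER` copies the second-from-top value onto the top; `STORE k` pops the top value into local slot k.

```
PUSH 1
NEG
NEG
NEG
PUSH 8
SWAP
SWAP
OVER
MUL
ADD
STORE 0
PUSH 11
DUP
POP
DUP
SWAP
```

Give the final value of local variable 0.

PUSH 1  -> [1]
NEG     -> [-1]
NEG     -> [1]
NEG     -> [-1]
PUSH 8  -> [-1, 8]
SWAP    -> [8, -1]
SWAP    -> [-1, 8]
OVER    -> [-1, 8, -1]
MUL     -> [-1, -8]
ADD     -> [-9]
STORE 0 -> []
PUSH 11 -> [11]
DUP     -> [11, 11]
POP     -> [11]
DUP     -> [11, 11]
SWAP    -> [11, 11]

-9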